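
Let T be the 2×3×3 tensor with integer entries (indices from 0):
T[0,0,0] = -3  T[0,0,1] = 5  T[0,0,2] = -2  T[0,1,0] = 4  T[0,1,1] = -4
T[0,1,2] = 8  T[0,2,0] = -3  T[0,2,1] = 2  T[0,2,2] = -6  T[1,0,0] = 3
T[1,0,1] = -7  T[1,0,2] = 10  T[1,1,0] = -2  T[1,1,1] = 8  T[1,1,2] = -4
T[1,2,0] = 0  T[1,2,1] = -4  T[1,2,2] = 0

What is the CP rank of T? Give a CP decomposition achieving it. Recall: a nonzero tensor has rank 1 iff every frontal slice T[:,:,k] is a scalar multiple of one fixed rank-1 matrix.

rank(T) = 3

Lower bound: in the mode-2 unfolding of T (rows indexed by j, columns by (i,k)) the 3×3 minor on rows j ∈ {0, 1, 2}, columns (i,k) ∈ {(0,0), (0,1), (0,2)} is det [[-3, 5, -2], [4, -4, 8], [-3, 2, -6]] = -16 ≠ 0, so that unfolding has rank ≥ 3 and hence rank(T) ≥ 3 (CP rank is at least every unfolding rank, though it can be larger).
Upper bound: T is a sum of 3 rank-1 terms, T = (1, -2) ⊗ (2, -2, 1) ⊗ (-1, 2, -2) + (1, 1) ⊗ (1, 0, 0) ⊗ (-2, 1, 0) + (1, 1) ⊗ (1, 2, -2) ⊗ (1, 0, 2) (one valid choice — decompositions are not unique — normalised so each a, b is primitive with positive first nonzero entry; check it by expanding all entries), so rank(T) ≤ 3.
These bounds meet, so rank(T) = 3.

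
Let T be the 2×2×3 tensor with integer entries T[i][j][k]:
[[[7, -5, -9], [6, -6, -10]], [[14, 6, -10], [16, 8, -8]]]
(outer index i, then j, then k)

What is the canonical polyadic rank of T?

3

Lower bound: the mode-3 unfolding of T (rows indexed by k, columns by (i,j) = (0,0), (0,1), (1,0), (1,1)) is [[7, 6, 14, 16], [-5, -6, 6, 8], [-9, -10, -10, -8]].
There the 3×3 minor on rows k ∈ {0, 1, 2}, columns (i,j) ∈ {(0,0), (0,1), (1,0)} is det [[7, 6, 14], [-5, -6, 6], [-9, -10, -10]] = 160 ≠ 0, so this unfolding has rank ≥ 3; CP rank is at least every unfolding rank, so rank(T) ≥ 3. (This is only a lower bound: in general the CP rank may exceed every unfolding rank, so we still need to exhibit 3 rank-1 terms summing to T.)
Upper bound: T is a sum of 3 rank-1 terms, T = (0, 1) ⊗ (1, 1) ⊗ (4, 8, -4) + (1, -2) ⊗ (1, 2) ⊗ (-1, -1, -1) + (1, 1) ⊗ (1, 1) ⊗ (8, -4, -8) (one valid choice — decompositions are not unique — normalised so each a, b is primitive with positive first nonzero entry; check it by expanding all entries), so rank(T) ≤ 3.
These bounds meet, so rank(T) = 3.
Check entry T[0,0,0] = 7: (0)·(1)·(4) + (1)·(1)·(-1) + (1)·(1)·(8) = 7.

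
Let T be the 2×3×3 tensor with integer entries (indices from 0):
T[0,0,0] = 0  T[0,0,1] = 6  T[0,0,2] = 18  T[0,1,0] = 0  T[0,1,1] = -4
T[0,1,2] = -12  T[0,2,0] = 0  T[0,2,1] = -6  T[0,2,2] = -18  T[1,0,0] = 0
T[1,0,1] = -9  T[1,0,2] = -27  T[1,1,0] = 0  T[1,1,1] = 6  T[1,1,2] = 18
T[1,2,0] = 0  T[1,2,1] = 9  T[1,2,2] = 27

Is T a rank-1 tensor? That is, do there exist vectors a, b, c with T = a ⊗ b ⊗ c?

Yes

If T = a ⊗ b ⊗ c then every fibre of T is a multiple of the corresponding factor, so read the factors off the fibres through the nonzero entry T[0,0,1] = 6.
The mode-1 fibre T[:,0,1] = [6, -9] gives a = [2, -3] (primitive direction); the mode-2 fibre T[0,:,1] = [6, -4, -6] gives b = [3, -2, -3]; then c[k] = T[0,0,k] / (a[0]·b[0]) = [0, 6, 18] / 6 = [0, 1, 3].
Expanding [2, -3] ⊗ [3, -2, -3] ⊗ [0, 1, 3] reproduces all 18 entries of T, so T = [2, -3] ⊗ [3, -2, -3] ⊗ [0, 1, 3] and rank(T) ≤ 1.
Equivalently every frontal slice T[:,:,k] is c[k] times the rank-1 matrix [2, -3] ⊗ [3, -2, -3]. So T has rank 1 (it is nonzero).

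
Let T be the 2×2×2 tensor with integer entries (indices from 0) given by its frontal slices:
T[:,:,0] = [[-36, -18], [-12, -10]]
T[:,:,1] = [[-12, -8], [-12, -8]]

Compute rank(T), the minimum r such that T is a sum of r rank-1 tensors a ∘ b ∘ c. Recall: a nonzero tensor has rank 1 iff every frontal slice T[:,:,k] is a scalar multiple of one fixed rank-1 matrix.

Lower bound: the mode-1 unfolding of T (rows indexed by i, columns by (j,k) = (0,0), (0,1), (1,0), (1,1)) is [[-36, -12, -18, -8], [-12, -12, -10, -8]].
There the 2×2 minor on rows i ∈ {0, 1}, columns (j,k) ∈ {(0,0), (0,1)} is det [[-36, -12], [-12, -12]] = 288 ≠ 0, so this unfolding has rank ≥ 2; CP rank is at least every unfolding rank, so rank(T) ≥ 2. (Unfolding ranks only ever bound the CP rank from below — rank(T) can be strictly larger than all of them — so the matching upper bound has to come from an explicit 2-term decomposition.)
Upper bound — finding two terms. Write S_k = T[:,:,k] for the frontal slices: S₀ = [[-36, -18], [-12, -10]], S₁ = [[-12, -8], [-12, -8]].
If T = a₁ ∘ b₁ ∘ c₁ + a₂ ∘ b₂ ∘ c₂ then each S_k = c₁[k]·a₁b₁ᵀ + c₂[k]·a₂b₂ᵀ. S₀ and S₁ are linearly independent, so a₁b₁ᵀ and a₂b₂ᵀ must span the same plane of matrices: they are the rank-1 matrices of the form x·S₀ + y·S₁.
det(x·S₀ + y·S₁) is 144·x² + 96·xy = 48·(3·x + 2·y)(x), vanishing at (x:y) = (2:-3) and (0:1).
M₁ = 2·S₀ − 3·S₁ = [[-36, -12], [12, 4]] = (-4)·(3, -1)(3, 1)ᵀ and M₂ = S₁ = [[-12, -8], [-12, -8]] = (-4)·(1, 1)(3, 2)ᵀ, so take a₁ = (3, -1), b₁ = (3, 1), a₂ = (1, 1), b₂ = (3, 2).
Each slice is an integer combination of E₁ = a₁b₁ᵀ and E₂ = a₂b₂ᵀ: S₀ = −2·E₁ − 6·E₂, S₁ = −4·E₂; reading off coefficients, c₁ = (-2, 0) and c₂ = (-6, -4).
Hence T = (3, -1) ∘ (3, 1) ∘ (-2, 0) + (1, 1) ∘ (3, 2) ∘ (-6, -4), so rank(T) ≤ 2.
These bounds meet, so rank(T) = 2.
Check entry T[0,1,0] = -18: (3)·(1)·(-2) + (1)·(2)·(-6) = -18.

2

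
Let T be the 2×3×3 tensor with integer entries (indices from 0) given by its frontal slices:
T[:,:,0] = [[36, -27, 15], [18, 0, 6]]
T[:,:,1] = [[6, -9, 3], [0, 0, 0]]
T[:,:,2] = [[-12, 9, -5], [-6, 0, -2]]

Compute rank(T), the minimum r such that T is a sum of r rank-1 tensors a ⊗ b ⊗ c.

2

Lower bound: the mode-1 unfolding of T (rows indexed by i, columns by (j,k) = (0,0), (0,1), (0,2), (1,0), (1,1), (1,2), (2,0), (2,1), (2,2)) is [[36, 6, -12, -27, -9, 9, 15, 3, -5], [18, 0, -6, 0, 0, 0, 6, 0, -2]].
There the 2×2 minor on rows i ∈ {0, 1}, columns (j,k) ∈ {(0,0), (0,1)} is det [[36, 6], [18, 0]] = -108 ≠ 0, so this unfolding has rank ≥ 2; CP rank is at least every unfolding rank, so rank(T) ≥ 2. (Unfolding ranks only ever bound the CP rank from below — rank(T) can be strictly larger than all of them — so the matching upper bound has to come from an explicit 2-term decomposition.)
Upper bound — finding two terms. Write S_k = T[:,:,k] for the frontal slices: S₀ = [[36, -27, 15], [18, 0, 6]], S₁ = [[6, -9, 3], [0, 0, 0]], S₂ = [[-12, 9, -5], [-6, 0, -2]].
If T = a₁ ⊗ b₁ ⊗ c₁ + a₂ ⊗ b₂ ⊗ c₂ then each S_k = c₁[k]·a₁b₁ᵀ + c₂[k]·a₂b₂ᵀ. S₀ and S₁ are linearly independent, so a₁b₁ᵀ and a₂b₂ᵀ must span the same plane of matrices: they are the rank-1 matrices of the form x·S₀ + y·S₁.
The 2×2 minor of x·S₀ + y·S₁ on rows {0,1}, columns {0,1} is 486·x² + 162·xy = 162·(3·x + y)(x), vanishing at (x:y) = (1:-3) and (0:1).
M₁ = S₀ − 3·S₁ = [[18, 0, 6], [18, 0, 6]] = 6·[1, 1][3, 0, 1]ᵀ and M₂ = S₁ = [[6, -9, 3], [0, 0, 0]] = 3·[1, 0][2, -3, 1]ᵀ, so take a₁ = [1, 1], b₁ = [3, 0, 1], a₂ = [1, 0], b₂ = [2, -3, 1].
Each slice is an integer combination of E₁ = a₁b₁ᵀ and E₂ = a₂b₂ᵀ: S₀ = 6·E₁ + 9·E₂, S₁ = 3·E₂, S₂ = −2·E₁ − 3·E₂; reading off coefficients, c₁ = [6, 0, -2] and c₂ = [9, 3, -3].
Hence T = [1, 1] ⊗ [3, 0, 1] ⊗ [6, 0, -2] + [1, 0] ⊗ [2, -3, 1] ⊗ [9, 3, -3], so rank(T) ≤ 2.
These bounds meet, so rank(T) = 2.
Check entry T[1,1,1] = 0: (1)·(0)·(0) + (0)·(-3)·(3) = 0.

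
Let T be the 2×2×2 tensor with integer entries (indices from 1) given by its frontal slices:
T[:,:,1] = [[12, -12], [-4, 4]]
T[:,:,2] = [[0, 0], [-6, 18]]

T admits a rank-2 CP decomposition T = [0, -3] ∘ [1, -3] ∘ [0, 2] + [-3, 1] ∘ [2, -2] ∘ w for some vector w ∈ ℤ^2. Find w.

w = [-2, 0]

Subtract the known terms from T to get the rank-1 residual R = [-3, 1] ∘ [2, -2] ∘ w, so R[i,j,k] = a[i]·b[j]·w[k]. Pick indices with nonzero a[1]·b[1] = (-3)·(2) = -6. Only the fibre through (1,1,·) is needed: R[1,1,:] = T[1,1,:] − Σₗ aₗ[1]bₗ[1]cₗ = [12, 0] − (0)·(1)·[0, 2] = [12, 0]. Then w[k] = R[1,1,k] / -6 for each k, giving w = [12, 0] / -6 = [-2, 0].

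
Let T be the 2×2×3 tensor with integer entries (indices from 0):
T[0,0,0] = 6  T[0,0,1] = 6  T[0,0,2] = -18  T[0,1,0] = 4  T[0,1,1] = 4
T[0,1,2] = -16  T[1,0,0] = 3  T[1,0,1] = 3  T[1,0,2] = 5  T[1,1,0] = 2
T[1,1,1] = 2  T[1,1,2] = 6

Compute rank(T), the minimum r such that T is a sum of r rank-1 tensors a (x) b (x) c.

Lower bound: the mode-2 unfolding of T (rows indexed by j, columns by (i,k) = (0,0), (0,1), (0,2), (1,0), (1,1), (1,2)) is [[6, 6, -18, 3, 3, 5], [4, 4, -16, 2, 2, 6]].
There the 2×2 minor on rows j ∈ {0, 1}, columns (i,k) ∈ {(0,0), (0,2)} is det [[6, -18], [4, -16]] = -24 ≠ 0, so this unfolding has rank ≥ 2; CP rank is at least every unfolding rank, so rank(T) ≥ 2. (This is only a lower bound: in general the CP rank may exceed every unfolding rank, so we still need to exhibit 2 rank-1 terms summing to T.)
Upper bound — finding two terms. Write S_k = T[:,:,k] for the frontal slices: S₀ = [[6, 4], [3, 2]], S₁ = [[6, 4], [3, 2]], S₂ = [[-18, -16], [5, 6]].
If T = a₁ (x) b₁ (x) c₁ + a₂ (x) b₂ (x) c₂ then each S_k = c₁[k]·a₁b₁ᵀ + c₂[k]·a₂b₂ᵀ. S₀ and S₂ are linearly independent, so a₁b₁ᵀ and a₂b₂ᵀ must span the same plane of matrices: they are the rank-1 matrices of the form x·S₀ + y·S₂.
det(x·S₀ + y·S₂) is 28·xy − 28·y² = 28·(x − y)(y), vanishing at (x:y) = (1:1) and (1:0).
M₁ = S₀ + S₂ = [[-12, -12], [8, 8]] = (-4)·(3, -2)(1, 1)ᵀ and M₂ = S₀ = [[6, 4], [3, 2]] = (2, 1)(3, 2)ᵀ, so take a₁ = (3, -2), b₁ = (1, 1), a₂ = (2, 1), b₂ = (3, 2).
Each slice is an integer combination of E₁ = a₁b₁ᵀ and E₂ = a₂b₂ᵀ: S₀ = E₂, S₁ = E₂, S₂ = −4·E₁ − E₂; reading off coefficients, c₁ = (0, 0, -4) and c₂ = (1, 1, -1).
Hence T = (3, -2) (x) (1, 1) (x) (0, 0, -4) + (2, 1) (x) (3, 2) (x) (1, 1, -1), so rank(T) ≤ 2.
These bounds meet, so rank(T) = 2.
Check entry T[0,1,2] = -16: (3)·(1)·(-4) + (2)·(2)·(-1) = -16.

2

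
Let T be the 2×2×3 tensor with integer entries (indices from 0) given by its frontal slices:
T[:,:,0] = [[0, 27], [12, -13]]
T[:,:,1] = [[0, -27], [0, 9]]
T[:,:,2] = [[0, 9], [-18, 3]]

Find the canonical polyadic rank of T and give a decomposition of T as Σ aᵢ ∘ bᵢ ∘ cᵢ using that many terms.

rank(T) = 2

Lower bound: the mode-2 unfolding of T (rows indexed by j, columns by (i,k) = (0,0), (0,1), (0,2), (1,0), (1,1), (1,2)) is [[0, 0, 0, 12, 0, -18], [27, -27, 9, -13, 9, 3]].
There the 2×2 minor on rows j ∈ {0, 1}, columns (i,k) ∈ {(0,0), (1,0)} is det [[0, 12], [27, -13]] = -324 ≠ 0, so this unfolding has rank ≥ 2; CP rank is at least every unfolding rank, so rank(T) ≥ 2. (Unfolding ranks only ever bound the CP rank from below — rank(T) can be strictly larger than all of them — so the matching upper bound has to come from an explicit 2-term decomposition.)
Upper bound — finding two terms. Write S_k = T[:,:,k] for the frontal slices: S₀ = [[0, 27], [12, -13]], S₁ = [[0, -27], [0, 9]], S₂ = [[0, 9], [-18, 3]].
If T = a₁ ∘ b₁ ∘ c₁ + a₂ ∘ b₂ ∘ c₂ then each S_k = c₁[k]·a₁b₁ᵀ + c₂[k]·a₂b₂ᵀ. S₀ and S₁ are linearly independent, so a₁b₁ᵀ and a₂b₂ᵀ must span the same plane of matrices: they are the rank-1 matrices of the form x·S₀ + y·S₁.
det(x·S₀ + y·S₁) is −324·x² + 324·xy = (-324)·(x − y)(x), vanishing at (x:y) = (1:1) and (0:1).
M₁ = S₀ + S₁ = [[0, 0], [12, -4]] = 4·(0, 1)(3, -1)ᵀ and M₂ = S₁ = [[0, -27], [0, 9]] = (-9)·(3, -1)(0, 1)ᵀ, so take a₁ = (0, 1), b₁ = (3, -1), a₂ = (3, -1), b₂ = (0, 1).
Each slice is an integer combination of E₁ = a₁b₁ᵀ and E₂ = a₂b₂ᵀ: S₀ = 4·E₁ + 9·E₂, S₁ = −9·E₂, S₂ = −6·E₁ + 3·E₂; reading off coefficients, c₁ = (4, 0, -6) and c₂ = (9, -9, 3).
Hence T = (0, 1) ∘ (3, -1) ∘ (4, 0, -6) + (3, -1) ∘ (0, 1) ∘ (9, -9, 3), so rank(T) ≤ 2.
These bounds meet, so rank(T) = 2.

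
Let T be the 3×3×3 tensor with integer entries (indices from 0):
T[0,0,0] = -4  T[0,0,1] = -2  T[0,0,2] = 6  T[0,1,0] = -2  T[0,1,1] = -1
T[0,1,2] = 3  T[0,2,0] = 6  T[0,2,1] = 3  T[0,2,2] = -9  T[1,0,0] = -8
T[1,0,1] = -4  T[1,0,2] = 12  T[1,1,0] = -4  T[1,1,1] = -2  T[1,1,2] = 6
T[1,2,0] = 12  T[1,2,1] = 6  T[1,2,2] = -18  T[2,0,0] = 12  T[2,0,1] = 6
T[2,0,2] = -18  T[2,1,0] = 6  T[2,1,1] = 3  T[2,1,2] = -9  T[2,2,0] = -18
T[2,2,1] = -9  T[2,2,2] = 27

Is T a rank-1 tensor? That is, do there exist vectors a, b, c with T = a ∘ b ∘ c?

If T = a ∘ b ∘ c then every fibre of T is a multiple of the corresponding factor, so read the factors off the fibres through the nonzero entry T[0,0,0] = -4.
The mode-1 fibre T[:,0,0] = [-4, -8, 12] gives a = [1, 2, -3] (primitive direction); the mode-2 fibre T[0,:,0] = [-4, -2, 6] gives b = [2, 1, -3]; then c[k] = T[0,0,k] / (a[0]·b[0]) = [-4, -2, 6] / 2 = [-2, -1, 3].
Expanding [1, 2, -3] ∘ [2, 1, -3] ∘ [-2, -1, 3] reproduces all 27 entries of T, so T = [1, 2, -3] ∘ [2, 1, -3] ∘ [-2, -1, 3] and rank(T) ≤ 1.
Equivalently every frontal slice T[:,:,k] is c[k] times the rank-1 matrix [1, 2, -3] ∘ [2, 1, -3]. So T has rank 1 (it is nonzero).

Yes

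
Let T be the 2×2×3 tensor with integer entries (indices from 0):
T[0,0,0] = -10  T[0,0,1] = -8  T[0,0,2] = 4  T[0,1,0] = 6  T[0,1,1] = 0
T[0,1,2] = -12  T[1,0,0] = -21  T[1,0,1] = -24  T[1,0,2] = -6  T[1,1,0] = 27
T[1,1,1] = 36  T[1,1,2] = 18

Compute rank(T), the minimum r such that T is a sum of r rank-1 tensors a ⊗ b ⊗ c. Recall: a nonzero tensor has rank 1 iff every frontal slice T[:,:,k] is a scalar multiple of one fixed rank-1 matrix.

Lower bound: in the mode-3 unfolding of T (rows indexed by k, columns by (i,j)) the 2×2 minor on rows k ∈ {0, 1}, columns (i,j) ∈ {(0,0), (0,1)} is det [[-10, 6], [-8, 0]] = 48 ≠ 0, so that unfolding has rank ≥ 2 and hence rank(T) ≥ 2 (CP rank is at least every unfolding rank, though it can be larger).
Upper bound: with S_k = T[:,:,k], the two rank-1 terms a₁b₁ᵀ, a₂b₂ᵀ are the rank-1 members of the pencil x·S₀ + y·S₁.
det(x·S₀ + y·S₁) is −144·x² − 432·xy − 288·y² = (-144)·(x + 2·y)(x + y), vanishing at (x:y) = (2:-1) and (1:-1).
M₁ = 2·S₀ − S₁ = [[-12, 12], [-18, 18]] = (-6)·[2, 3][1, -1]ᵀ and M₂ = S₀ − S₁ = [[-2, 6], [3, -9]] = −[2, -3][1, -3]ᵀ, so take a₁ = [2, 3], b₁ = [1, -1], a₂ = [2, -3], b₂ = [1, -3].
Each slice is an integer combination of E₁ = a₁b₁ᵀ and E₂ = a₂b₂ᵀ: S₀ = −6·E₁ + E₂, S₁ = −6·E₁ + 2·E₂, S₂ = 2·E₂; reading off coefficients, c₁ = [-6, -6, 0] and c₂ = [1, 2, 2].
Hence T = [2, 3] ⊗ [1, -1] ⊗ [-6, -6, 0] + [2, -3] ⊗ [1, -3] ⊗ [1, 2, 2], so rank(T) ≤ 2.
These bounds meet, so rank(T) = 2.

2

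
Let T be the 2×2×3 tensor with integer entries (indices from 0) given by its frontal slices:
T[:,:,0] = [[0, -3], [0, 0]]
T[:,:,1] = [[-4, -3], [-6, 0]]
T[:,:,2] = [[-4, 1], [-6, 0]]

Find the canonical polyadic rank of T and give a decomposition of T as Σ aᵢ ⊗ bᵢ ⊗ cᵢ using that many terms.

Lower bound: the mode-3 unfolding of T (rows indexed by k, columns by (i,j) = (0,0), (0,1), (1,0), (1,1)) is [[0, -3, 0, 0], [-4, -3, -6, 0], [-4, 1, -6, 0]].
There the 2×2 minor on rows k ∈ {0, 1}, columns (i,j) ∈ {(0,0), (0,1)} is det [[0, -3], [-4, -3]] = -12 ≠ 0, so this unfolding has rank ≥ 2; CP rank is at least every unfolding rank, so rank(T) ≥ 2. (Flattening ranks never certify an upper bound on CP rank; for that we must actually write T with 2 rank-1 terms.)
Upper bound — finding two terms. Write S_k = T[:,:,k] for the frontal slices: S₀ = [[0, -3], [0, 0]], S₁ = [[-4, -3], [-6, 0]], S₂ = [[-4, 1], [-6, 0]].
If T = a₁ ⊗ b₁ ⊗ c₁ + a₂ ⊗ b₂ ⊗ c₂ then each S_k = c₁[k]·a₁b₁ᵀ + c₂[k]·a₂b₂ᵀ. S₀ and S₁ are linearly independent, so a₁b₁ᵀ and a₂b₂ᵀ must span the same plane of matrices: they are the rank-1 matrices of the form x·S₀ + y·S₁.
det(x·S₀ + y·S₁) is −18·xy − 18·y² = (-18)·(y)(x + y), vanishing at (x:y) = (1:0) and (1:-1).
M₁ = S₀ = [[0, -3], [0, 0]] = (-3)·[1, 0][0, 1]ᵀ and M₂ = S₀ − S₁ = [[4, 0], [6, 0]] = 2·[2, 3][1, 0]ᵀ, so take a₁ = [1, 0], b₁ = [0, 1], a₂ = [2, 3], b₂ = [1, 0].
Each slice is an integer combination of E₁ = a₁b₁ᵀ and E₂ = a₂b₂ᵀ: S₀ = −3·E₁, S₁ = −3·E₁ − 2·E₂, S₂ = E₁ − 2·E₂; reading off coefficients, c₁ = [-3, -3, 1] and c₂ = [0, -2, -2].
Hence T = [1, 0] ⊗ [0, 1] ⊗ [-3, -3, 1] + [2, 3] ⊗ [1, 0] ⊗ [0, -2, -2], so rank(T) ≤ 2.
These bounds meet, so rank(T) = 2.

rank(T) = 2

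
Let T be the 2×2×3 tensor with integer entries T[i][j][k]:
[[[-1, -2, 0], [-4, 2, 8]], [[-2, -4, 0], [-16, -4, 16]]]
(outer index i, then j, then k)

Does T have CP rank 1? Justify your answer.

The mode-3 unfolding of T (rows indexed by k, columns by (i,j) = (0,0), (0,1), (1,0), (1,1)) is [[-1, -4, -2, -16], [-2, 2, -4, -4], [0, 8, 0, 16]].
There the 3×3 minor on rows k ∈ {0, 1, 2}, columns (i,j) ∈ {(0,0), (0,1), (1,1)} is det [[-1, -4, -16], [-2, 2, -4], [0, 8, 16]] = 64 ≠ 0, so this unfolding has rank ≥ 3; CP rank is at least every unfolding rank, so rank(T) ≥ 3.
In particular rank(T) ≥ 3 > 1, so T is not rank-1.

No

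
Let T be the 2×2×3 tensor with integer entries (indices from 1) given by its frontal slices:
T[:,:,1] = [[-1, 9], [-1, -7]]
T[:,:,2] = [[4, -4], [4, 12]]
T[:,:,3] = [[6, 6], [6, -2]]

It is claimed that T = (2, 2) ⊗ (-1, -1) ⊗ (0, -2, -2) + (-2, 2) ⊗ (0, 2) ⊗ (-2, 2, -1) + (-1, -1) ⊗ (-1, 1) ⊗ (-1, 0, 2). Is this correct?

Reconstruct entrywise from the claimed factors. For example, T[2,1,3] = 6 and Σₗ aₗ[2]bₗ[1]cₗ[3] = (2)·(-1)·(-2) + (2)·(0)·(-1) + (-1)·(-1)·(2) = 6; checking all 12 entries, every one matches. The claim holds.

Yes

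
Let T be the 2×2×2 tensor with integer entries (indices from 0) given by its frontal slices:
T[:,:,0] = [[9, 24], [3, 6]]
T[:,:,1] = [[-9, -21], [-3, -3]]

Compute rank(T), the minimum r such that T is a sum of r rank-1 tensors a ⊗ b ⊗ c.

Lower bound: the mode-1 unfolding of T (rows indexed by i, columns by (j,k) = (0,0), (0,1), (1,0), (1,1)) is [[9, -9, 24, -21], [3, -3, 6, -3]].
There the 2×2 minor on rows i ∈ {0, 1}, columns (j,k) ∈ {(0,0), (1,0)} is det [[9, 24], [3, 6]] = -18 ≠ 0, so this unfolding has rank ≥ 2; CP rank is at least every unfolding rank, so rank(T) ≥ 2. (This is only a lower bound: in general the CP rank may exceed every unfolding rank, so we still need to exhibit 2 rank-1 terms summing to T.)
Upper bound — finding two terms. Write S_k = T[:,:,k] for the frontal slices: S₀ = [[9, 24], [3, 6]], S₁ = [[-9, -21], [-3, -3]].
If T = a₁ ⊗ b₁ ⊗ c₁ + a₂ ⊗ b₂ ⊗ c₂ then each S_k = c₁[k]·a₁b₁ᵀ + c₂[k]·a₂b₂ᵀ. S₀ and S₁ are linearly independent, so a₁b₁ᵀ and a₂b₂ᵀ must span the same plane of matrices: they are the rank-1 matrices of the form x·S₀ + y·S₁.
det(x·S₀ + y·S₁) is −18·x² + 54·xy − 36·y² = (-18)·(x − 2·y)(x − y), vanishing at (x:y) = (2:1) and (1:1).
M₁ = 2·S₀ + S₁ = [[9, 27], [3, 9]] = 3·[3, 1][1, 3]ᵀ and M₂ = S₀ + S₁ = [[0, 3], [0, 3]] = 3·[1, 1][0, 1]ᵀ, so take a₁ = [3, 1], b₁ = [1, 3], a₂ = [1, 1], b₂ = [0, 1].
Each slice is an integer combination of E₁ = a₁b₁ᵀ and E₂ = a₂b₂ᵀ: S₀ = 3·E₁ − 3·E₂, S₁ = −3·E₁ + 6·E₂; reading off coefficients, c₁ = [3, -3] and c₂ = [-3, 6].
Hence T = [3, 1] ⊗ [1, 3] ⊗ [3, -3] + [1, 1] ⊗ [0, 1] ⊗ [-3, 6], so rank(T) ≤ 2.
These bounds meet, so rank(T) = 2.

2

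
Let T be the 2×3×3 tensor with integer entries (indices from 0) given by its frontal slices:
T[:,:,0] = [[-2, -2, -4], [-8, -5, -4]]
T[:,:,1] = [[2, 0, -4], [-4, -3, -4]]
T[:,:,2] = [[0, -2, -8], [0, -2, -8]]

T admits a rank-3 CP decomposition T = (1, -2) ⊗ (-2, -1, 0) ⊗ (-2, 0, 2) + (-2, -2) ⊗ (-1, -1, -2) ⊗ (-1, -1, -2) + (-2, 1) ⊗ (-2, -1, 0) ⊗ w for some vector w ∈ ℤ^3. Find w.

Subtract the known terms from T to get the rank-1 residual R = (-2, 1) ⊗ (-2, -1, 0) ⊗ w, so R[i,j,k] = a[i]·b[j]·w[k]. Pick indices with nonzero a[0]·b[0] = (-2)·(-2) = 4. Only the fibre through (0,0,·) is needed: R[0,0,:] = T[0,0,:] − Σₗ aₗ[0]bₗ[0]cₗ = [-2, 2, 0] − (1)·(-2)·(-2, 0, 2) − (-2)·(-1)·(-1, -1, -2) = [-4, 4, 8]. Then w[k] = R[0,0,k] / 4 for each k, giving w = [-4, 4, 8] / 4 = (-1, 1, 2).

w = (-1, 1, 2)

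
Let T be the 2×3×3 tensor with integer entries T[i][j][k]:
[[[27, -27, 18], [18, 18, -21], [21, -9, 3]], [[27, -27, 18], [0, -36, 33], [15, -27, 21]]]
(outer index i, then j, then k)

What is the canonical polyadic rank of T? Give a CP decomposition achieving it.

Lower bound: the mode-1 unfolding of T (rows indexed by i, columns by (j,k) = (0,0), (0,1), (0,2), (1,0), (1,1), (1,2), (2,0), (2,1), (2,2)) is [[27, -27, 18, 18, 18, -21, 21, -9, 3], [27, -27, 18, 0, -36, 33, 15, -27, 21]].
There the 2×2 minor on rows i ∈ {0, 1}, columns (j,k) ∈ {(0,0), (1,0)} is det [[27, 18], [27, 0]] = -486 ≠ 0, so this unfolding has rank ≥ 2; CP rank is at least every unfolding rank, so rank(T) ≥ 2. (Unfolding ranks only ever bound the CP rank from below — rank(T) can be strictly larger than all of them — so the matching upper bound has to come from an explicit 2-term decomposition.)
Upper bound — finding two terms. Write S_k = T[:,:,k] for the frontal slices: S₀ = [[27, 18, 21], [27, 0, 15]], S₁ = [[-27, 18, -9], [-27, -36, -27]], S₂ = [[18, -21, 3], [18, 33, 21]].
If T = a₁ ⊗ b₁ ⊗ c₁ + a₂ ⊗ b₂ ⊗ c₂ then each S_k = c₁[k]·a₁b₁ᵀ + c₂[k]·a₂b₂ᵀ. S₀ and S₁ are linearly independent, so a₁b₁ᵀ and a₂b₂ᵀ must span the same plane of matrices: they are the rank-1 matrices of the form x·S₀ + y·S₁.
The 2×2 minor of x·S₀ + y·S₁ on rows {0,1}, columns {0,1} is −486·x² − 972·xy + 1458·y² = (-486)·(x + 3·y)(x − y), vanishing at (x:y) = (3:-1) and (1:1).
M₁ = 3·S₀ − S₁ = [[108, 36, 72], [108, 36, 72]] = 36·[1, 1][3, 1, 2]ᵀ and M₂ = S₀ + S₁ = [[0, 36, 12], [0, -36, -12]] = 12·[1, -1][0, 3, 1]ᵀ, so take a₁ = [1, 1], b₁ = [3, 1, 2], a₂ = [1, -1], b₂ = [0, 3, 1].
Each slice is an integer combination of E₁ = a₁b₁ᵀ and E₂ = a₂b₂ᵀ: S₀ = 9·E₁ + 3·E₂, S₁ = −9·E₁ + 9·E₂, S₂ = 6·E₁ − 9·E₂; reading off coefficients, c₁ = [9, -9, 6] and c₂ = [3, 9, -9].
Hence T = [1, 1] ⊗ [3, 1, 2] ⊗ [9, -9, 6] + [1, -1] ⊗ [0, 3, 1] ⊗ [3, 9, -9], so rank(T) ≤ 2.
These bounds meet, so rank(T) = 2.
Check entry T[0,1,0] = 18: (1)·(1)·(9) + (1)·(3)·(3) = 18.

rank(T) = 2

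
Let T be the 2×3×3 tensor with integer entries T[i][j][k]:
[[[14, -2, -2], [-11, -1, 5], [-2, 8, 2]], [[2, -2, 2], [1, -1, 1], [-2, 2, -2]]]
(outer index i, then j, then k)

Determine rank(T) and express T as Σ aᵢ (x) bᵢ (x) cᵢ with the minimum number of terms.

rank(T) = 3

Lower bound: the mode-2 unfolding of T (rows indexed by j, columns by (i,k) = (0,0), (0,1), (0,2), (1,0), (1,1), (1,2)) is [[14, -2, -2, 2, -2, 2], [-11, -1, 5, 1, -1, 1], [-2, 8, 2, -2, 2, -2]].
There the 3×3 minor on rows j ∈ {0, 1, 2}, columns (i,k) ∈ {(0,0), (0,1), (0,2)} is det [[14, -2, -2], [-11, -1, 5], [-2, 8, 2]] = -432 ≠ 0, so this unfolding has rank ≥ 3; CP rank is at least every unfolding rank, so rank(T) ≥ 3. (This is only a lower bound: in general the CP rank may exceed every unfolding rank, so we still need to exhibit 3 rank-1 terms summing to T.)
Upper bound: T is a sum of 3 rank-1 terms, T = [1, 0] (x) [1, -1, -1] (x) [4, -4, -4] + [1, 0] (x) [2, -2, 1] (x) [4, 2, 0] + [1, 1] (x) [2, 1, -2] (x) [1, -1, 1] (one valid choice — decompositions are not unique — normalised so each a, b is primitive with positive first nonzero entry; check it by expanding all entries), so rank(T) ≤ 3.
These bounds meet, so rank(T) = 3.
Check entry T[0,1,2] = 5: (1)·(-1)·(-4) + (1)·(-2)·(0) + (1)·(1)·(1) = 5.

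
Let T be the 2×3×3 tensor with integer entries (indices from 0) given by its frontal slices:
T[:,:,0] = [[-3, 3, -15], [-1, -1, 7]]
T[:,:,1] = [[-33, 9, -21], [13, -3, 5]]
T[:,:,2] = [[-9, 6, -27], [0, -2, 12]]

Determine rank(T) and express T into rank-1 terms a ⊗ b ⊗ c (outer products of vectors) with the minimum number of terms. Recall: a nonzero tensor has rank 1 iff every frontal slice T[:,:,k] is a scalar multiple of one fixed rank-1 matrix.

Lower bound: the mode-1 unfolding of T (rows indexed by i, columns by (j,k) = (0,0), (0,1), (0,2), (1,0), (1,1), (1,2), (2,0), (2,1), (2,2)) is [[-3, -33, -9, 3, 9, 6, -15, -21, -27], [-1, 13, 0, -1, -3, -2, 7, 5, 12]].
There the 2×2 minor on rows i ∈ {0, 1}, columns (j,k) ∈ {(0,0), (0,1)} is det [[-3, -33], [-1, 13]] = -72 ≠ 0, so this unfolding has rank ≥ 2; CP rank is at least every unfolding rank, so rank(T) ≥ 2. (Unfolding ranks only ever bound the CP rank from below — rank(T) can be strictly larger than all of them — so the matching upper bound has to come from an explicit 2-term decomposition.)
Upper bound — finding two terms. Write S_k = T[:,:,k] for the frontal slices: S₀ = [[-3, 3, -15], [-1, -1, 7]], S₁ = [[-33, 9, -21], [13, -3, 5]], S₂ = [[-9, 6, -27], [0, -2, 12]].
If T = a₁ ⊗ b₁ ⊗ c₁ + a₂ ⊗ b₂ ⊗ c₂ then each S_k = c₁[k]·a₁b₁ᵀ + c₂[k]·a₂b₂ᵀ. S₀ and S₁ are linearly independent, so a₁b₁ᵀ and a₂b₂ᵀ must span the same plane of matrices: they are the rank-1 matrices of the form x·S₀ + y·S₁.
The 2×2 minor of x·S₀ + y·S₁ on rows {0,1}, columns {0,1} is 6·x² + 12·xy − 18·y² = 6·(x + 3·y)(x − y), vanishing at (x:y) = (3:-1) and (1:1).
M₁ = 3·S₀ − S₁ = [[24, 0, -24], [-16, 0, 16]] = 8·(3, -2)(1, 0, -1)ᵀ and M₂ = S₀ + S₁ = [[-36, 12, -36], [12, -4, 12]] = (-4)·(3, -1)(3, -1, 3)ᵀ, so take a₁ = (3, -2), b₁ = (1, 0, -1), a₂ = (3, -1), b₂ = (3, -1, 3).
Each slice is an integer combination of E₁ = a₁b₁ᵀ and E₂ = a₂b₂ᵀ: S₀ = 2·E₁ − E₂, S₁ = −2·E₁ − 3·E₂, S₂ = 3·E₁ − 2·E₂; reading off coefficients, c₁ = (2, -2, 3) and c₂ = (-1, -3, -2).
Hence T = (3, -2) ⊗ (1, 0, -1) ⊗ (2, -2, 3) + (3, -1) ⊗ (3, -1, 3) ⊗ (-1, -3, -2), so rank(T) ≤ 2.
These bounds meet, so rank(T) = 2.

rank(T) = 2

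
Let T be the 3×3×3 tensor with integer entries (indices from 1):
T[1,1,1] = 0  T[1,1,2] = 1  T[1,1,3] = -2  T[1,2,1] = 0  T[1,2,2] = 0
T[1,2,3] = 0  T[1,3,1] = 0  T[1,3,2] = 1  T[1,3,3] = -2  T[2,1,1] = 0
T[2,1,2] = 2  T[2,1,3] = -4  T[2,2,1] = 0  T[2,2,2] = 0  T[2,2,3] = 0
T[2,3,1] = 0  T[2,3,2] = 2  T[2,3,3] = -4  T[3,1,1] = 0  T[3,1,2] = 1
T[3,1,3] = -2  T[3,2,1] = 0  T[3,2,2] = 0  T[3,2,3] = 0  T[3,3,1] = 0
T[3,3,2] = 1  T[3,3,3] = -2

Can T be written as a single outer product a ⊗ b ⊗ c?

Yes

If T = a ⊗ b ⊗ c then every fibre of T is a multiple of the corresponding factor, so read the factors off the fibres through the nonzero entry T[1,1,2] = 1.
The mode-1 fibre T[:,1,2] = [1, 2, 1] gives a = [1, 2, 1] (primitive direction); the mode-2 fibre T[1,:,2] = [1, 0, 1] gives b = [1, 0, 1]; then c[k] = T[1,1,k] / (a[1]·b[1]) = [0, 1, -2] / 1 = [0, 1, -2].
Expanding [1, 2, 1] ⊗ [1, 0, 1] ⊗ [0, 1, -2] reproduces all 27 entries of T, so T = [1, 2, 1] ⊗ [1, 0, 1] ⊗ [0, 1, -2] and rank(T) ≤ 1.
Equivalently every frontal slice T[:,:,k] is c[k] times the rank-1 matrix [1, 2, 1] ⊗ [1, 0, 1]. So T has rank 1 (it is nonzero).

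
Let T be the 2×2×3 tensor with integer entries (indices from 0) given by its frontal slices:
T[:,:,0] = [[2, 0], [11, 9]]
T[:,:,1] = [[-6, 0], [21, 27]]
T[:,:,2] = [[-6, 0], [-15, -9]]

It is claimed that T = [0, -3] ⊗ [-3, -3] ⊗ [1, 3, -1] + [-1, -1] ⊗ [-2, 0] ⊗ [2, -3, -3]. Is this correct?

No

Reconstruct entry (0,0,0) from the claimed factors: Σₗ aₗ[0]bₗ[0]cₗ[0] = (0)·(-3)·(1) + (-1)·(-2)·(2) = 4, but T[0,0,0] = 2. The claim is false.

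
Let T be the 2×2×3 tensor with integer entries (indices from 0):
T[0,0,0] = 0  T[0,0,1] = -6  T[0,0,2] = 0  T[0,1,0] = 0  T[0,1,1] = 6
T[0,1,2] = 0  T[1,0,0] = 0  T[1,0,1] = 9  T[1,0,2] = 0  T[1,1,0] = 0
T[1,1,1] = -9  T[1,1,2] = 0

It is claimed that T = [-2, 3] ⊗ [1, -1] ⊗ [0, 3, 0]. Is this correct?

Yes

Reconstruct entrywise from the claimed factors. For example, T[1,1,1] = -9 and Σₗ aₗ[1]bₗ[1]cₗ[1] = (3)·(-1)·(3) = -9; checking all 12 entries, every one matches. The claim holds.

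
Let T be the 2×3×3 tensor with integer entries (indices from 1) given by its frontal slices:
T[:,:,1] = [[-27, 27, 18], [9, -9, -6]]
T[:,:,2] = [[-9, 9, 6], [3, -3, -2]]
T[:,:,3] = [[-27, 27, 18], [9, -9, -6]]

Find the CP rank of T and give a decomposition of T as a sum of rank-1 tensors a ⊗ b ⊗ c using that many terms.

rank(T) = 1

Lower bound: T ≠ 0 (e.g. T[1,1,1] = -27), so rank(T) ≥ 1.
Upper bound: if T = a ⊗ b ⊗ c then every fibre of T is a multiple of the corresponding factor, so read the factors off the fibres through the nonzero entry T[1,1,1] = -27.
The mode-1 fibre T[:,1,1] = [-27, 9] gives a = (3, -1) (primitive direction); the mode-2 fibre T[1,:,1] = [-27, 27, 18] gives b = (3, -3, -2); then c[k] = T[1,1,k] / (a[1]·b[1]) = [-27, -9, -27] / 9 = (-3, -1, -3).
Expanding (3, -1) ⊗ (3, -3, -2) ⊗ (-3, -1, -3) reproduces all 18 entries of T, so T = (3, -1) ⊗ (3, -3, -2) ⊗ (-3, -1, -3) and rank(T) ≤ 1.
These bounds meet, so rank(T) = 1.
Check entry T[2,3,3] = -6: (-1)·(-2)·(-3) = -6.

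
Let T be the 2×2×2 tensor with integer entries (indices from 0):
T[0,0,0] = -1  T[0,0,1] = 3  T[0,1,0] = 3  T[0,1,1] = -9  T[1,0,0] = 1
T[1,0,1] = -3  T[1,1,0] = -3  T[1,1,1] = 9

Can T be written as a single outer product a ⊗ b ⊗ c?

The mode-1 fibre T[:,0,0] = [-1, 1] gives a = (1, -1) (primitive direction); the mode-2 fibre T[0,:,0] = [-1, 3] gives b = (1, -3); then c[k] = T[0,0,k] / (a[0]·b[0]) = [-1, 3] / 1 = (-1, 3).
Expanding (1, -1) ⊗ (1, -3) ⊗ (-1, 3) reproduces all 8 entries of T, so T = (1, -1) ⊗ (1, -3) ⊗ (-1, 3) and rank(T) ≤ 1.
Equivalently every frontal slice T[:,:,k] is c[k] times the rank-1 matrix (1, -1) ⊗ (1, -3). So T has rank 1 (it is nonzero).

Yes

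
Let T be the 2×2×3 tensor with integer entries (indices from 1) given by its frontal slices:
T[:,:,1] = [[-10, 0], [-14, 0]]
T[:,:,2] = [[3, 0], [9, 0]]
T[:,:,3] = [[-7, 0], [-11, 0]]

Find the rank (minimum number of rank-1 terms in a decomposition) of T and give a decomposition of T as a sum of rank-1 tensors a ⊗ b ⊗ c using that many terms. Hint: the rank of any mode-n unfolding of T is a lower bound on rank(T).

rank(T) = 2

Lower bound: the mode-1 unfolding of T (rows indexed by i, columns by (j,k) = (1,1), (1,2), (1,3), (2,1), (2,2), (2,3)) is [[-10, 3, -7, 0, 0, 0], [-14, 9, -11, 0, 0, 0]].
There the 2×2 minor on rows i ∈ {1, 2}, columns (j,k) ∈ {(1,1), (1,2)} is det [[-10, 3], [-14, 9]] = -48 ≠ 0, so this unfolding has rank ≥ 2; CP rank is at least every unfolding rank, so rank(T) ≥ 2. (Flattening ranks never certify an upper bound on CP rank; for that we must actually write T with 2 rank-1 terms.)
Upper bound — finding two terms. Every mode-2 slice of T is a multiple of one matrix: T[:,j,:] = b[j]·M with b = [1, 0] and M = [[-10, 3, -7], [-14, 9, -11]] (rows indexed by i, columns by k). So it suffices to write M as a sum of two rank-1 matrices.
Splitting M by its rows (i = 1, 2), M = [1, 0][-10, 3, -7]ᵀ + [0, 1][-14, 9, -11]ᵀ.
Hence T = [1, 0] ⊗ [1, 0] ⊗ [-10, 3, -7] + [0, 1] ⊗ [1, 0] ⊗ [-14, 9, -11], so rank(T) ≤ 2.
These bounds meet, so rank(T) = 2.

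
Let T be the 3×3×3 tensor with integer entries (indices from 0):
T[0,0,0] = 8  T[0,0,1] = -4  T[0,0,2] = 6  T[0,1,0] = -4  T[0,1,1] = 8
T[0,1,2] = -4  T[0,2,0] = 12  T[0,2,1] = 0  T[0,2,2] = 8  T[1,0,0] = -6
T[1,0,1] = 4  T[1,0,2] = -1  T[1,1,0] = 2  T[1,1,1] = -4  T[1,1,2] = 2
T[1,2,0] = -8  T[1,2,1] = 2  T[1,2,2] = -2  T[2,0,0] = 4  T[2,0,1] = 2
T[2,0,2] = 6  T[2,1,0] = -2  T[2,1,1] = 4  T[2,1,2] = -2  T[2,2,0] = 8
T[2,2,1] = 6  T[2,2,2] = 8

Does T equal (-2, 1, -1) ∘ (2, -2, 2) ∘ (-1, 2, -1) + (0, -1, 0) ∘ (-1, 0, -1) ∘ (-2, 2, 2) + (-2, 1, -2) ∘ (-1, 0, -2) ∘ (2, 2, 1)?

Reconstruct entry (2,0,0) from the claimed factors: Σₗ aₗ[2]bₗ[0]cₗ[0] = (-1)·(2)·(-1) + (0)·(-1)·(-2) + (-2)·(-1)·(2) = 6, but T[2,0,0] = 4. The claim is false.

No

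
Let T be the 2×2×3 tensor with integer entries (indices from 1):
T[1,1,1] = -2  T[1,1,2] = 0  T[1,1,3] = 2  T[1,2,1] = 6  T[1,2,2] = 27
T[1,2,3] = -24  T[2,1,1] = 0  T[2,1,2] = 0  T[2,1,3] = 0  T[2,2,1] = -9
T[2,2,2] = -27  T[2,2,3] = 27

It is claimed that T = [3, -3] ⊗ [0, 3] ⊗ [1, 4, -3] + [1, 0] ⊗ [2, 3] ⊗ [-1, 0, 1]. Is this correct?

No

Reconstruct entry (1,2,2) from the claimed factors: Σₗ aₗ[1]bₗ[2]cₗ[2] = (3)·(3)·(4) + (1)·(3)·(0) = 36, but T[1,2,2] = 27. The claim is false.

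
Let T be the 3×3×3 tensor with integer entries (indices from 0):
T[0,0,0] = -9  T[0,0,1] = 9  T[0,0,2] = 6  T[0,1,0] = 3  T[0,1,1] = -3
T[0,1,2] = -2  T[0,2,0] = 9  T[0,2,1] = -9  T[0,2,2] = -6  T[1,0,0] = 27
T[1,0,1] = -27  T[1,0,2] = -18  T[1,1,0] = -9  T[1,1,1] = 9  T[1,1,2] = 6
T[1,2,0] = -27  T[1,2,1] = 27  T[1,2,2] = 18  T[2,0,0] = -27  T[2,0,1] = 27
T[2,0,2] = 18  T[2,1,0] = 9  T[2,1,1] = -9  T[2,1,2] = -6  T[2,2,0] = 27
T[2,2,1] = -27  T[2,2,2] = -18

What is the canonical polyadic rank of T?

Lower bound: T ≠ 0 (e.g. T[0,0,0] = -9), so rank(T) ≥ 1.
Upper bound: if T = a ⊗ b ⊗ c then every fibre of T is a multiple of the corresponding factor, so read the factors off the fibres through the nonzero entry T[0,0,0] = -9.
The mode-1 fibre T[:,0,0] = [-9, 27, -27] gives a = [1, -3, 3] (primitive direction); the mode-2 fibre T[0,:,0] = [-9, 3, 9] gives b = [3, -1, -3]; then c[k] = T[0,0,k] / (a[0]·b[0]) = [-9, 9, 6] / 3 = [-3, 3, 2].
Expanding [1, -3, 3] ⊗ [3, -1, -3] ⊗ [-3, 3, 2] reproduces all 27 entries of T, so T = [1, -3, 3] ⊗ [3, -1, -3] ⊗ [-3, 3, 2] and rank(T) ≤ 1.
These bounds meet, so rank(T) = 1.

1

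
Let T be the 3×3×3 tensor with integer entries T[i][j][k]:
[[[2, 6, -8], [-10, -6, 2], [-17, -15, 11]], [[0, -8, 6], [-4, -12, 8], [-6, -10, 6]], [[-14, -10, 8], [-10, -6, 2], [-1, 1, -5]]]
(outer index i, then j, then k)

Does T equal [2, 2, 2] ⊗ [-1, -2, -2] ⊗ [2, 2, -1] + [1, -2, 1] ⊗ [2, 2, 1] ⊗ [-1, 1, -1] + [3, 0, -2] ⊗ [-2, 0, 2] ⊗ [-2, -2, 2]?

No

Reconstruct entry (0,0,0) from the claimed factors: Σₗ aₗ[0]bₗ[0]cₗ[0] = (2)·(-1)·(2) + (1)·(2)·(-1) + (3)·(-2)·(-2) = 6, but T[0,0,0] = 2. The claim is false.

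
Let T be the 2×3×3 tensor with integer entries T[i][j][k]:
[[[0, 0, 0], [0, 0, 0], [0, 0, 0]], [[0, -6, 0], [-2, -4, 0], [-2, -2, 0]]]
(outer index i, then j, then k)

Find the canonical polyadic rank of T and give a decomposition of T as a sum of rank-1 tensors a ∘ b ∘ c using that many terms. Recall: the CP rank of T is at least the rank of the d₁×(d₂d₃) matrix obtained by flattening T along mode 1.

Lower bound: in the mode-3 unfolding of T (rows indexed by k, columns by (i,j)) the 2×2 minor on rows k ∈ {0, 1}, columns (i,j) ∈ {(1,0), (1,1)} is det [[0, -2], [-6, -4]] = -12 ≠ 0, so that unfolding has rank ≥ 2 and hence rank(T) ≥ 2 (CP rank is at least every unfolding rank, though it can be larger).
Upper bound: T[i,:,:] = a[i]·M for every slice, with a = [0, 1] and M = [[0, -6, 0], [-2, -4, 0], [-2, -2, 0]] (rows j, columns k).
The rows of M satisfy (row 0) = 3·(row 1) − 3·(row 2), so splitting by rows, M = [3, 1, 0][-2, -4, 0]ᵀ + [-3, 0, 1][-2, -2, 0]ᵀ.
Hence T = [0, 1] ∘ [3, 1, 0] ∘ [-2, -4, 0] + [0, 1] ∘ [-3, 0, 1] ∘ [-2, -2, 0], so rank(T) ≤ 2.
These bounds meet, so rank(T) = 2.

rank(T) = 2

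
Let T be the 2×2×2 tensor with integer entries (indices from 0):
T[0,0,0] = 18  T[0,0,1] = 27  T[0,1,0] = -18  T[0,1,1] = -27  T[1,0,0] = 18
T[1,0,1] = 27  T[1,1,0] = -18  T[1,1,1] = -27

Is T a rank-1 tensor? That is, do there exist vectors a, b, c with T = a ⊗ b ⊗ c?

Yes

The mode-1 fibre T[:,0,0] = [18, 18] gives a = (1, 1) (primitive direction); the mode-2 fibre T[0,:,0] = [18, -18] gives b = (1, -1); then c[k] = T[0,0,k] / (a[0]·b[0]) = [18, 27] / 1 = (18, 27).
Expanding (1, 1) ⊗ (1, -1) ⊗ (18, 27) reproduces all 8 entries of T, so T = (1, 1) ⊗ (1, -1) ⊗ (18, 27) and rank(T) ≤ 1.
Equivalently every frontal slice T[:,:,k] is c[k] times the rank-1 matrix (1, 1) ⊗ (1, -1). So T has rank 1 (it is nonzero).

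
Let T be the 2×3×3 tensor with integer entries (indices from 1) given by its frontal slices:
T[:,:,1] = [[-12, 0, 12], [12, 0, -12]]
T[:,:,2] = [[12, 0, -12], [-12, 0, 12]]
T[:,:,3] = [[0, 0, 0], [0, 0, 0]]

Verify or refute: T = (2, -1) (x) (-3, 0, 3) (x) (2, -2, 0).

No

Reconstruct entry (2,1,1) from the claimed factors: Σₗ aₗ[2]bₗ[1]cₗ[1] = (-1)·(-3)·(2) = 6, but T[2,1,1] = 12. The claim is false.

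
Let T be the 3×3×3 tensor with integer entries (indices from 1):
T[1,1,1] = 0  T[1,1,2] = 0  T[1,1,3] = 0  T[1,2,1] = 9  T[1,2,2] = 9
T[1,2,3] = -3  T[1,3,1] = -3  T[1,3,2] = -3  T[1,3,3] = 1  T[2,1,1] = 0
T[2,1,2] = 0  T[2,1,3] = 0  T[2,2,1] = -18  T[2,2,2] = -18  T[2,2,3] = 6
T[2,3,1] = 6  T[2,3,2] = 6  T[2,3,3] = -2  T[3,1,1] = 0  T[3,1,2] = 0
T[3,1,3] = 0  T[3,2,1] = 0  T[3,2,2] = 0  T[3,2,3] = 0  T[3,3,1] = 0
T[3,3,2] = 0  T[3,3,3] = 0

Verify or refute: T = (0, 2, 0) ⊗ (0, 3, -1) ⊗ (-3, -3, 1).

Reconstruct entry (1,2,1) from the claimed factors: Σₗ aₗ[1]bₗ[2]cₗ[1] = (0)·(3)·(-3) = 0, but T[1,2,1] = 9. The claim is false.

No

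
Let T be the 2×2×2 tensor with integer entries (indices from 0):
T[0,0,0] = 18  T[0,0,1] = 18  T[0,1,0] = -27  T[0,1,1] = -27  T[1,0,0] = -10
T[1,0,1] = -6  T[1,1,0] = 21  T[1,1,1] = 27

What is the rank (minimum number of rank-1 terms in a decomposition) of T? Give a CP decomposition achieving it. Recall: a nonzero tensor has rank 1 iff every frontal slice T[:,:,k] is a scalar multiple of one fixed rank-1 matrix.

rank(T) = 2

Lower bound: in the mode-1 unfolding of T (rows indexed by i, columns by (j,k)) the 2×2 minor on rows i ∈ {0, 1}, columns (j,k) ∈ {(0,0), (0,1)} is det [[18, 18], [-10, -6]] = 72 ≠ 0, so that unfolding has rank ≥ 2 and hence rank(T) ≥ 2 (CP rank is at least every unfolding rank, though it can be larger).
Upper bound: with S_k = T[:,:,k], the two rank-1 terms a₁b₁ᵀ, a₂b₂ᵀ are the rank-1 members of the pencil x·S₀ + y·S₁.
det(x·S₀ + y·S₁) is 108·x² + 432·xy + 324·y² = 108·(x + 3·y)(x + y), vanishing at (x:y) = (3:-1) and (1:-1).
M₁ = 3·S₀ − S₁ = [[36, -54], [-24, 36]] = 6·(3, -2)(2, -3)ᵀ and M₂ = S₀ − S₁ = [[0, 0], [-4, -6]] = (-2)·(0, 1)(2, 3)ᵀ, so take a₁ = (3, -2), b₁ = (2, -3), a₂ = (0, 1), b₂ = (2, 3).
Each slice is an integer combination of E₁ = a₁b₁ᵀ and E₂ = a₂b₂ᵀ: S₀ = 3·E₁ + E₂, S₁ = 3·E₁ + 3·E₂; reading off coefficients, c₁ = (3, 3) and c₂ = (1, 3).
Hence T = (3, -2) ⊗ (2, -3) ⊗ (3, 3) + (0, 1) ⊗ (2, 3) ⊗ (1, 3), so rank(T) ≤ 2.
These bounds meet, so rank(T) = 2.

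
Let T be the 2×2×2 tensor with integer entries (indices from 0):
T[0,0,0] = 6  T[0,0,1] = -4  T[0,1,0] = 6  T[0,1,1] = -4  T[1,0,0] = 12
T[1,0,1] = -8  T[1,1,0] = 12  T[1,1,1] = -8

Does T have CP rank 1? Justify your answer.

Yes

If T = a ⊗ b ⊗ c then every fibre of T is a multiple of the corresponding factor, so read the factors off the fibres through the nonzero entry T[0,0,0] = 6.
The mode-1 fibre T[:,0,0] = [6, 12] gives a = (1, 2) (primitive direction); the mode-2 fibre T[0,:,0] = [6, 6] gives b = (1, 1); then c[k] = T[0,0,k] / (a[0]·b[0]) = [6, -4] / 1 = (6, -4).
Expanding (1, 2) ⊗ (1, 1) ⊗ (6, -4) reproduces all 8 entries of T, so T = (1, 2) ⊗ (1, 1) ⊗ (6, -4) and rank(T) ≤ 1.
Equivalently every frontal slice T[:,:,k] is c[k] times the rank-1 matrix (1, 2) ⊗ (1, 1). So T has rank 1 (it is nonzero).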